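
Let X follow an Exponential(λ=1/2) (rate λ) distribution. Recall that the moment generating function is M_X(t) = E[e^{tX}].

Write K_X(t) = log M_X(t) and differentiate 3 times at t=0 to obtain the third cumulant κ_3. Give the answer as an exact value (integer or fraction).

M_X(t) = 1/(2*(1/2 - t))
K_X(t) = log M_X(t) = -log(1/2 - t) - log(2)
K^(3)(t) = -16/(8*t^3 - 12*t^2 + 6*t - 1)

κ_3 = K^(3)(0) = 16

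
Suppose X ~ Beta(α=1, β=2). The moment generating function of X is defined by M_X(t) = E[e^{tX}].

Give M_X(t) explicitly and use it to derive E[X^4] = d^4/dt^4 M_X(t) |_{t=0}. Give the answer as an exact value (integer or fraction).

M_X(t) = ₁F₁(1; 3; t)
M′(t) = ₁F₁(2; 4; t)/3
M′′(t) = ₁F₁(3; 5; t)/6
M′′′(t) = ₁F₁(4; 6; t)/10
M′′′′(t) = ₁F₁(5; 7; t)/15

E[X^4] = M′′′′(0) = 1/15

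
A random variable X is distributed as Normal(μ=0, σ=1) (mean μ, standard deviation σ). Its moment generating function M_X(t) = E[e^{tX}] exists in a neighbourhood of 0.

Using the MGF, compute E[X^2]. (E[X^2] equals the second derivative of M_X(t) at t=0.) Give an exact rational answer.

M_X(t) = e^(t^2/2)
D^2[M](t) = t^2*e^(t^2/2) + e^(t^2/2)

E[X^2] = D^2[M](0) = 1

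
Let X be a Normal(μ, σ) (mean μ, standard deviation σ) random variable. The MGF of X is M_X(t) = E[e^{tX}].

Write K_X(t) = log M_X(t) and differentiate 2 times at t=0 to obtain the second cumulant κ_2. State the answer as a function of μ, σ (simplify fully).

M_X(t) = e^(μ*t + σ^2*t^2/2)
K_X(t) = log M_X(t) = μ*t + σ^2*t^2/2
dK/dt = μ + σ^2*t
d^2K/dt^2 = σ^2

κ_2 = d^2K/dt^2 |_{t=0} = σ^2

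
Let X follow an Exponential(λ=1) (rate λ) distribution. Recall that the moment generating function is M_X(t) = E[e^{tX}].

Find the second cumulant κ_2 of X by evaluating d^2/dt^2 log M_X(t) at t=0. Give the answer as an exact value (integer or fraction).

κ_2 = K^(2)(0) = 1

M_X(t) = 1/(1 - t)
K_X(t) = log M_X(t) = -log(1 - t)
K^(2)(t) = 1/(t^2 - 2*t + 1)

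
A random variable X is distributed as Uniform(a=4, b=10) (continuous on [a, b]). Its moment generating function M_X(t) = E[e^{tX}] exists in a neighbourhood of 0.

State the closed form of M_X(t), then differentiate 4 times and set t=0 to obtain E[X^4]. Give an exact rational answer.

E[X^4] = d^4M/dt^4 |_{t=0} = 16496/5

M_X(t) = (e^(10*t) - e^(4*t))/(6*t)
dM/dt = (10*t*e^(10*t) - 4*t*e^(4*t) - e^(10*t) + e^(4*t))/(6*t^2)
d^2M/dt^2 = (50*t^2*e^(10*t) - 8*t^2*e^(4*t) - 10*t*e^(10*t) + 4*t*e^(4*t) + e^(10*t) - e^(4*t))/(3*t^3)
d^3M/dt^3 = (500*t^3*e^(10*t) - 32*t^3*e^(4*t) - 150*t^2*e^(10*t) + 24*t^2*e^(4*t) + 30*t*e^(10*t) - 12*t*e^(4*t) - 3*e^(10*t) + 3*e^(4*t))/(3*t^4)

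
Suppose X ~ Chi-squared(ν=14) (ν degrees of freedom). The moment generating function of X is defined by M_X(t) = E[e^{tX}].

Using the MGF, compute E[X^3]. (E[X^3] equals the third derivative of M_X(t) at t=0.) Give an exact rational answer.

M_X(t) = (1 - 2*t)^(-7)
D^3[M](t) = 4032/(1024*t^10 - 5120*t^9 + 11520*t^8 - 15360*t^7 + 13440*t^6 - 8064*t^5 + 3360*t^4 - 960*t^3 + 180*t^2 - 20*t + 1)

E[X^3] = D^3[M](0) = 4032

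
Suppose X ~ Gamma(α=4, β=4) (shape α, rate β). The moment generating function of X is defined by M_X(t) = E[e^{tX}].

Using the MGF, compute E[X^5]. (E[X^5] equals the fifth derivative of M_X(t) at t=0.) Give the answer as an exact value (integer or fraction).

E[X^5] = M′′′′′(0) = 105/16

M_X(t) = 256/(4 - t)^4
M′(t) = -1024/(t^5 - 20*t^4 + 160*t^3 - 640*t^2 + 1280*t - 1024)
M′′(t) = 5120/(t^6 - 24*t^5 + 240*t^4 - 1280*t^3 + 3840*t^2 - 6144*t + 4096)
M′′′(t) = -30720/(t^7 - 28*t^6 + 336*t^5 - 2240*t^4 + 8960*t^3 - 21504*t^2 + 28672*t - 16384)
M′′′′(t) = 215040/(t^8 - 32*t^7 + 448*t^6 - 3584*t^5 + 17920*t^4 - 57344*t^3 + 114688*t^2 - 131072*t + 65536)
M′′′′′(t) = -1720320/(t^9 - 36*t^8 + 576*t^7 - 5376*t^6 + 32256*t^5 - 129024*t^4 + 344064*t^3 - 589824*t^2 + 589824*t - 262144)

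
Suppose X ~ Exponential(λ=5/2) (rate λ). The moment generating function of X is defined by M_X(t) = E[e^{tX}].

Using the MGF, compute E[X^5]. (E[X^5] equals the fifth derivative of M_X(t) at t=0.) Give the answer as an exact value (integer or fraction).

E[X^5] = D^5[M](0) = 768/625

M_X(t) = 5/(2*(5/2 - t))
D^5[M](t) = 19200/(64*t^6 - 960*t^5 + 6000*t^4 - 20000*t^3 + 37500*t^2 - 37500*t + 15625)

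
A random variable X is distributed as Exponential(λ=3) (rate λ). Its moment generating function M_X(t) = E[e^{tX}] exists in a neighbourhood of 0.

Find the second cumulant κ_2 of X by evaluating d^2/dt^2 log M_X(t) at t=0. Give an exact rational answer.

κ_2 = D^2[K](0) = 1/9

M_X(t) = 3/(3 - t)
K_X(t) = log M_X(t) = -log(3 - t) + log(3)
D^2[K](t) = 1/(t^2 - 6*t + 9)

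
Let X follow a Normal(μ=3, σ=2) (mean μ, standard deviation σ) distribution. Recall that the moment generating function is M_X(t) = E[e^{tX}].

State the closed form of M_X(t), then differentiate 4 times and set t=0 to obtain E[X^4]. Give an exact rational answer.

E[X^4] = M^(4)(0) = 345

M_X(t) = e^(2*t^2 + 3*t)
M^(4)(t) = 256*t^4*e^(3*t)*e^(2*t^2) + 768*t^3*e^(3*t)*e^(2*t^2) + 1248*t^2*e^(3*t)*e^(2*t^2) + 1008*t*e^(3*t)*e^(2*t^2) + 345*e^(3*t)*e^(2*t^2)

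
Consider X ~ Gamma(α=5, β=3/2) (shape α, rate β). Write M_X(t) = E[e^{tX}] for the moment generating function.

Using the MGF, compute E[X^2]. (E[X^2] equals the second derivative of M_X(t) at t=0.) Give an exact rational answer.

E[X^2] = M′′(0) = 40/3

M_X(t) = 243/(32*(3/2 - t)^5)
M′(t) = 2430/(64*t^6 - 576*t^5 + 2160*t^4 - 4320*t^3 + 4860*t^2 - 2916*t + 729)
M′′(t) = -29160/(128*t^7 - 1344*t^6 + 6048*t^5 - 15120*t^4 + 22680*t^3 - 20412*t^2 + 10206*t - 2187)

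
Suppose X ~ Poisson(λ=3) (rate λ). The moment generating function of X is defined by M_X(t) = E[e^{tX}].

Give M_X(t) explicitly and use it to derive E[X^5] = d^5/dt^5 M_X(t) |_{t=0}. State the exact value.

E[X^5] = D^5[M](0) = 1866

M_X(t) = e^(3*e^(t) - 3)
D^5[M](t) = (243*e^(5*t)*e^(3*e^(t)) + 810*e^(4*t)*e^(3*e^(t)) + 675*e^(3*t)*e^(3*e^(t)) + 135*e^(2*t)*e^(3*e^(t)) + 3*e^(t)*e^(3*e^(t)))*e^(-3)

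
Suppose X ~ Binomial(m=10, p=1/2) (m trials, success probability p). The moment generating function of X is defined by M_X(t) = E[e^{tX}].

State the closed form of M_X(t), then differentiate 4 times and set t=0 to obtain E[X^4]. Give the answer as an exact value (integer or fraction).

M_X(t) = (e^(t)/2 + 1/2)^10

E[X^4] = D^4[M](0) = 2035/2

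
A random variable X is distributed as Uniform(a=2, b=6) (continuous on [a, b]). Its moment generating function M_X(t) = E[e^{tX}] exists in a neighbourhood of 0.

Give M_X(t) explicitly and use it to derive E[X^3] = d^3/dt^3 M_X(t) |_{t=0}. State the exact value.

E[X^3] = D^3[M](0) = 80

M_X(t) = (e^(6*t) - e^(2*t))/(4*t)
D^3[M](t) = (108*t^3*e^(6*t) - 4*t^3*e^(2*t) - 54*t^2*e^(6*t) + 6*t^2*e^(2*t) + 18*t*e^(6*t) - 6*t*e^(2*t) - 3*e^(6*t) + 3*e^(2*t))/(2*t^4)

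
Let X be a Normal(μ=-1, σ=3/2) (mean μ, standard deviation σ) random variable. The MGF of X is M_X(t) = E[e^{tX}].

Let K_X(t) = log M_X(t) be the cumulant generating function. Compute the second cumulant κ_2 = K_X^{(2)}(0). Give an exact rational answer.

M_X(t) = e^(9*t^2/8 - t)
K_X(t) = log M_X(t) = 9*t^2/8 - t
K′(t) = 9*t/4 - 1
K′′(t) = 9/4

κ_2 = K′′(0) = 9/4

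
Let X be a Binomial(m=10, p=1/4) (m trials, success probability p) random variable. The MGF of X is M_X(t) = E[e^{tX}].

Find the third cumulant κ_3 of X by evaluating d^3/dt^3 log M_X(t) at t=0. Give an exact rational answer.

κ_3 = K′′′(0) = 15/16

M_X(t) = (e^(t)/4 + 3/4)^10
K_X(t) = log M_X(t) = 10*log(e^(t)/4 + 3/4)
K′(t) = 10*e^(t)/(e^(t) + 3)
K′′(t) = 30*e^(t)/(e^(2*t) + 6*e^(t) + 9)
K′′′(t) = (-30*e^(2*t) + 90*e^(t))/(e^(3*t) + 9*e^(2*t) + 27*e^(t) + 27)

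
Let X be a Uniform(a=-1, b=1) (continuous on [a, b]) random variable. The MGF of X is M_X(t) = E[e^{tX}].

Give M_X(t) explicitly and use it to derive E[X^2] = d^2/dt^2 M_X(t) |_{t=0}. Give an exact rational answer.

M_X(t) = (e^(t) - e^(-t))/(2*t)
D^2[M](t) = (t^2*e^(2*t) - t^2 - 2*t*e^(2*t) - 2*t + 2*e^(2*t) - 2)*e^(-t)/(2*t^3)

E[X^2] = D^2[M](0) = 1/3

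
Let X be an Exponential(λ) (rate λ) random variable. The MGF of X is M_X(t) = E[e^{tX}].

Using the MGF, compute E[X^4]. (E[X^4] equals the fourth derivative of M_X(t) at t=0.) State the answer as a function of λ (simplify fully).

M_X(t) = λ/(λ - t)
M^(4)(t) = -24*λ/(-λ^5 + 5*λ^4*t - 10*λ^3*t^2 + 10*λ^2*t^3 - 5*λ*t^4 + t^5)

E[X^4] = M^(4)(0) = 24/λ^4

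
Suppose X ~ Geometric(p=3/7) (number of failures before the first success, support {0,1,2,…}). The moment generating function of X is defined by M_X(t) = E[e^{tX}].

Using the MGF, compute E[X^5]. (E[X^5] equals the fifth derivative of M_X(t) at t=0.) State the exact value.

E[X^5] = D^5[M](0) = 135628/81

M_X(t) = 3/(7*(1 - 4*e^(t)/7))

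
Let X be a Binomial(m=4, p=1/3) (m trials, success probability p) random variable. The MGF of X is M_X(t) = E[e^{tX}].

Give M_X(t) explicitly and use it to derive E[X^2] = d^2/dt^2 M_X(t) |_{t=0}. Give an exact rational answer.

E[X^2] = D^2[M](0) = 8/3

M_X(t) = (e^(t)/3 + 2/3)^4
D^2[M](t) = 16*e^(4*t)/81 + 8*e^(3*t)/9 + 32*e^(2*t)/27 + 32*e^(t)/81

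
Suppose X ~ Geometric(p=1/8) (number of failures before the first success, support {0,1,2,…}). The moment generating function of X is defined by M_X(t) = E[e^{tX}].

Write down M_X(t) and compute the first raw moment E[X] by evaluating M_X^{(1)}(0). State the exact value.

M_X(t) = 1/(8*(1 - 7*e^(t)/8))
M′(t) = 7*e^(t)/(49*e^(2*t) - 112*e^(t) + 64)

E[X] = M′(0) = 7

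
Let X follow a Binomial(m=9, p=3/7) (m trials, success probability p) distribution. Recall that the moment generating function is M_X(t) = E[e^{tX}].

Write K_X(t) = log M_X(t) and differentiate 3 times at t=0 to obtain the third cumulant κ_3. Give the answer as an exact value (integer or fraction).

κ_3 = K′′′(0) = 108/343

M_X(t) = (3*e^(t)/7 + 4/7)^9
K_X(t) = log M_X(t) = 9*log(3*e^(t)/7 + 4/7)
K′(t) = 27*e^(t)/(3*e^(t) + 4)
K′′(t) = 108*e^(t)/(9*e^(2*t) + 24*e^(t) + 16)
K′′′(t) = (-324*e^(2*t) + 432*e^(t))/(27*e^(3*t) + 108*e^(2*t) + 144*e^(t) + 64)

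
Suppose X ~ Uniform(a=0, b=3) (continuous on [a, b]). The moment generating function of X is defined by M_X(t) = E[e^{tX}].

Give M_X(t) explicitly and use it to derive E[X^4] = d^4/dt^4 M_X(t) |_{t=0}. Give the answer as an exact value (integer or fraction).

E[X^4] = M^(4)(0) = 81/5

M_X(t) = (e^(3*t) - 1)/(3*t)
M^(4)(t) = (27*t^4*e^(3*t) - 36*t^3*e^(3*t) + 36*t^2*e^(3*t) - 24*t*e^(3*t) + 8*e^(3*t) - 8)/t^5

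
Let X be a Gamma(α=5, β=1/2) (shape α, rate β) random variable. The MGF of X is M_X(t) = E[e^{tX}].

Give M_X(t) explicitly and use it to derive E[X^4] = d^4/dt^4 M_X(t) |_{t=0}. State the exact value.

M_X(t) = 1/(32*(1/2 - t)^5)
D^4[M](t) = -26880/(512*t^9 - 2304*t^8 + 4608*t^7 - 5376*t^6 + 4032*t^5 - 2016*t^4 + 672*t^3 - 144*t^2 + 18*t - 1)

E[X^4] = D^4[M](0) = 26880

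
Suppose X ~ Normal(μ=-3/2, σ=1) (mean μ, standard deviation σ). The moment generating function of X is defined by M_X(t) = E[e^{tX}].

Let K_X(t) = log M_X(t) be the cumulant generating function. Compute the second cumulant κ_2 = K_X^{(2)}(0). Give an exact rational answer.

κ_2 = D^2[K](0) = 1

M_X(t) = e^(t^2/2 - 3*t/2)
K_X(t) = log M_X(t) = t^2/2 - 3*t/2
D^2[K](t) = 1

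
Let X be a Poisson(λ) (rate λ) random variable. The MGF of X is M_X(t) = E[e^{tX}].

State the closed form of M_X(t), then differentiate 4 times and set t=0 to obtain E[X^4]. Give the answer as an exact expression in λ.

E[X^4] = d^4M/dt^4 |_{t=0} = λ*(λ^3 + 6*λ^2 + 7*λ + 1)

M_X(t) = e^(λ*(e^(t) - 1))
dM/dt = λ*e^(-λ)*e^(t)*e^(λ*e^(t))
d^2M/dt^2 = (λ^2*e^(2*t)*e^(λ*e^(t)) + λ*e^(t)*e^(λ*e^(t)))*e^(-λ)
d^3M/dt^3 = (λ^3*e^(3*t)*e^(λ*e^(t)) + 3*λ^2*e^(2*t)*e^(λ*e^(t)) + λ*e^(t)*e^(λ*e^(t)))*e^(-λ)
d^4M/dt^4 = (λ^4*e^(4*t)*e^(λ*e^(t)) + 6*λ^3*e^(3*t)*e^(λ*e^(t)) + 7*λ^2*e^(2*t)*e^(λ*e^(t)) + λ*e^(t)*e^(λ*e^(t)))*e^(-λ)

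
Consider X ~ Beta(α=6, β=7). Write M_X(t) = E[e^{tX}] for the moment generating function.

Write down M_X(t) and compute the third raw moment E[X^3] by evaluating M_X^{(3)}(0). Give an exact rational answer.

M_X(t) = ₁F₁(6; 13; t)
D^3[M](t) = 8*₁F₁(9; 16; t)/65

E[X^3] = D^3[M](0) = 8/65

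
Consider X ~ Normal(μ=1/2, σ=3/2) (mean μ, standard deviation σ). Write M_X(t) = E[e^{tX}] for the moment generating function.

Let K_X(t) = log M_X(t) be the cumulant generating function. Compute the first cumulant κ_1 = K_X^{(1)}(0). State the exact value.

κ_1 = K^(1)(0) = 1/2

M_X(t) = e^(9*t^2/8 + t/2)
K_X(t) = log M_X(t) = 9*t^2/8 + t/2
K^(1)(t) = 9*t/4 + 1/2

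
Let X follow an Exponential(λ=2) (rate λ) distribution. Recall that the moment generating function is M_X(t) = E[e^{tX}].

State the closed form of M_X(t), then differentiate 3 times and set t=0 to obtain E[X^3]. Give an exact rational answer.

E[X^3] = M^(3)(0) = 3/4

M_X(t) = 2/(2 - t)
M^(3)(t) = 12/(t^4 - 8*t^3 + 24*t^2 - 32*t + 16)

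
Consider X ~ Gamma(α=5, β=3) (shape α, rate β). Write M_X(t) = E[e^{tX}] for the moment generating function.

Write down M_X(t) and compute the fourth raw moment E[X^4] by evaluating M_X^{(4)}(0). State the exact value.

E[X^4] = M′′′′(0) = 560/27

M_X(t) = 243/(3 - t)^5
M′(t) = 1215/(t^6 - 18*t^5 + 135*t^4 - 540*t^3 + 1215*t^2 - 1458*t + 729)
M′′(t) = -7290/(t^7 - 21*t^6 + 189*t^5 - 945*t^4 + 2835*t^3 - 5103*t^2 + 5103*t - 2187)
M′′′(t) = 51030/(t^8 - 24*t^7 + 252*t^6 - 1512*t^5 + 5670*t^4 - 13608*t^3 + 20412*t^2 - 17496*t + 6561)
M′′′′(t) = -408240/(t^9 - 27*t^8 + 324*t^7 - 2268*t^6 + 10206*t^5 - 30618*t^4 + 61236*t^3 - 78732*t^2 + 59049*t - 19683)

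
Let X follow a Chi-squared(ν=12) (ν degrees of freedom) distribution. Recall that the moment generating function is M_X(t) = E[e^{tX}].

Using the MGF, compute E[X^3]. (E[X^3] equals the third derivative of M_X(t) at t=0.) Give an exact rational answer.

E[X^3] = M^(3)(0) = 2688

M_X(t) = (1 - 2*t)^(-6)
M^(3)(t) = -2688/(512*t^9 - 2304*t^8 + 4608*t^7 - 5376*t^6 + 4032*t^5 - 2016*t^4 + 672*t^3 - 144*t^2 + 18*t - 1)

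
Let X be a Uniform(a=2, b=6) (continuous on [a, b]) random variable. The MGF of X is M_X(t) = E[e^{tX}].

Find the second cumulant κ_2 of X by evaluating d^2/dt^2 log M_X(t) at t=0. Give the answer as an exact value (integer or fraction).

κ_2 = K′′(0) = 4/3

M_X(t) = (e^(6*t) - e^(2*t))/(4*t)
K_X(t) = log M_X(t) = -log(t) + log(e^(6*t) - e^(2*t)) - 2*log(2)
K′(t) = (6*t*e^(4*t) - 2*t - e^(4*t) + 1)/(t*e^(4*t) - t)
K′′(t) = (-16*t^2*e^(4*t) + e^(8*t) - 2*e^(4*t) + 1)/(t^2*e^(8*t) - 2*t^2*e^(4*t) + t^2)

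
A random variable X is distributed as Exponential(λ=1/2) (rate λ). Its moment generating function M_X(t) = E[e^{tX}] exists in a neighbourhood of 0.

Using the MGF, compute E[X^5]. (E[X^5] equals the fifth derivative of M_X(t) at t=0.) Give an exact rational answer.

M_X(t) = 1/(2*(1/2 - t))
D^5[M](t) = 3840/(64*t^6 - 192*t^5 + 240*t^4 - 160*t^3 + 60*t^2 - 12*t + 1)

E[X^5] = D^5[M](0) = 3840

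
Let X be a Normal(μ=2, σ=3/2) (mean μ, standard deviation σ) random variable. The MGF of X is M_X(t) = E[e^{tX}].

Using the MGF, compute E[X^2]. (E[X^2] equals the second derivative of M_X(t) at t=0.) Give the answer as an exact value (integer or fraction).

E[X^2] = M^(2)(0) = 25/4

M_X(t) = e^(9*t^2/8 + 2*t)
M^(2)(t) = 81*t^2*e^(2*t)*e^(9*t^2/8)/16 + 9*t*e^(2*t)*e^(9*t^2/8) + 25*e^(2*t)*e^(9*t^2/8)/4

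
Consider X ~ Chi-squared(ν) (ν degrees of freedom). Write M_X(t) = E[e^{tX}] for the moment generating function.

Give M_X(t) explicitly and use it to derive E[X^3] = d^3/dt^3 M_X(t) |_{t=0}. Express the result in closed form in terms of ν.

M_X(t) = (1 - 2*t)^(-ν/2)
M′(t) = -ν/(2*t*(1 - 2*t)^(ν/2) - (1 - 2*t)^(ν/2))
M′′(t) = (ν^2 + 2*ν)/(4*t^2*(1 - 2*t)^(ν/2) - 4*t*(1 - 2*t)^(ν/2) + (1 - 2*t)^(ν/2))
M′′′(t) = (-ν^3 - 6*ν^2 - 8*ν)/(8*t^3*(1 - 2*t)^(ν/2) - 12*t^2*(1 - 2*t)^(ν/2) + 6*t*(1 - 2*t)^(ν/2) - (1 - 2*t)^(ν/2))

E[X^3] = M′′′(0) = ν*(ν^2 + 6*ν + 8)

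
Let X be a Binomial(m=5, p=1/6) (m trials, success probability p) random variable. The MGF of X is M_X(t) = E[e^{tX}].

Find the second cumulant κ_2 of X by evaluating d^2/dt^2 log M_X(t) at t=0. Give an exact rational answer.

κ_2 = d^2K/dt^2 |_{t=0} = 25/36

M_X(t) = (e^(t)/6 + 5/6)^5
K_X(t) = log M_X(t) = 5*log(e^(t)/6 + 5/6)
dK/dt = 5*e^(t)/(e^(t) + 5)
d^2K/dt^2 = 25*e^(t)/(e^(2*t) + 10*e^(t) + 25)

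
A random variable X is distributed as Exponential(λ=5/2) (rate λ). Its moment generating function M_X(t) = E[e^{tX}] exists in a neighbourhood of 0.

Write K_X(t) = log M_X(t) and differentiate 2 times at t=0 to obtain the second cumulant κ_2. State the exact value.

κ_2 = K^(2)(0) = 4/25

M_X(t) = 5/(2*(5/2 - t))
K_X(t) = log M_X(t) = -log(5/2 - t) - log(2) + log(5)
K^(2)(t) = 4/(4*t^2 - 20*t + 25)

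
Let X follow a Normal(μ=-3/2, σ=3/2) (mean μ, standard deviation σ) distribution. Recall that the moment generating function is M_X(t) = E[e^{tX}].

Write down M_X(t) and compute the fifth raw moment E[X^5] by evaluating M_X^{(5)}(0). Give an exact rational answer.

M_X(t) = e^(9*t^2/8 - 3*t/2)
dM/dt = 9*t*e^(-3*t/2)*e^(9*t^2/8)/4 - 3*e^(-3*t/2)*e^(9*t^2/8)/2
d^2M/dt^2 = (81*t^2*e^(9*t^2/8) - 108*t*e^(9*t^2/8) + 72*e^(9*t^2/8))*e^(-3*t/2)/16
d^3M/dt^3 = (729*t^3*e^(9*t^2/8) - 1458*t^2*e^(9*t^2/8) + 1944*t*e^(9*t^2/8) - 864*e^(9*t^2/8))*e^(-3*t/2)/64
d^4M/dt^4 = (6561*t^4*e^(9*t^2/8) - 17496*t^3*e^(9*t^2/8) + 34992*t^2*e^(9*t^2/8) - 31104*t*e^(9*t^2/8) + 12960*e^(9*t^2/8))*e^(-3*t/2)/256
d^5M/dt^5 = (59049*t^5*e^(9*t^2/8) - 196830*t^4*e^(9*t^2/8) + 524880*t^3*e^(9*t^2/8) - 699840*t^2*e^(9*t^2/8) + 583200*t*e^(9*t^2/8) - 202176*e^(9*t^2/8))*e^(-3*t/2)/1024

E[X^5] = d^5M/dt^5 |_{t=0} = -3159/16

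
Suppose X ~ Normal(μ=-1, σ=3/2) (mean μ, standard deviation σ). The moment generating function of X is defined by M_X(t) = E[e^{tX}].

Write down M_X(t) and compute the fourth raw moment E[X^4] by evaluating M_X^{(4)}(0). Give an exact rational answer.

E[X^4] = d^4M/dt^4 |_{t=0} = 475/16

M_X(t) = e^(9*t^2/8 - t)
dM/dt = 9*t*e^(-t)*e^(9*t^2/8)/4 - e^(-t)*e^(9*t^2/8)
d^2M/dt^2 = (81*t^2*e^(9*t^2/8) - 72*t*e^(9*t^2/8) + 52*e^(9*t^2/8))*e^(-t)/16
d^3M/dt^3 = (729*t^3*e^(9*t^2/8) - 972*t^2*e^(9*t^2/8) + 1404*t*e^(9*t^2/8) - 496*e^(9*t^2/8))*e^(-t)/64
d^4M/dt^4 = (6561*t^4*e^(9*t^2/8) - 11664*t^3*e^(9*t^2/8) + 25272*t^2*e^(9*t^2/8) - 17856*t*e^(9*t^2/8) + 7600*e^(9*t^2/8))*e^(-t)/256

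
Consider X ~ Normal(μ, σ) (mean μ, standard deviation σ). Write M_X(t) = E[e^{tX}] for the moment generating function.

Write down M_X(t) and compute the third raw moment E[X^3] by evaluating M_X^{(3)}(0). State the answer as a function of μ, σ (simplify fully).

M_X(t) = e^(μ*t + σ^2*t^2/2)

E[X^3] = D^3[M](0) = μ*(μ^2 + 3*σ^2)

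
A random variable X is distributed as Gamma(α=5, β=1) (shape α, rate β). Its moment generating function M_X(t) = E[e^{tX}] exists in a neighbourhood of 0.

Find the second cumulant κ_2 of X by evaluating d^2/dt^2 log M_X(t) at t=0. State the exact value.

M_X(t) = (1 - t)^(-5)
K_X(t) = log M_X(t) = -5*log(1 - t)
dK/dt = -5/(t - 1)
d^2K/dt^2 = 5/(t^2 - 2*t + 1)

κ_2 = d^2K/dt^2 |_{t=0} = 5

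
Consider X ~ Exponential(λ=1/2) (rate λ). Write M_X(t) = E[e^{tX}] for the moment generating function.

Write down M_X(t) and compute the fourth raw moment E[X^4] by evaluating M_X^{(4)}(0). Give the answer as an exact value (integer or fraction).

E[X^4] = d^4M/dt^4 |_{t=0} = 384

M_X(t) = 1/(2*(1/2 - t))
dM/dt = 2/(4*t^2 - 4*t + 1)
d^2M/dt^2 = -8/(8*t^3 - 12*t^2 + 6*t - 1)
d^3M/dt^3 = 48/(16*t^4 - 32*t^3 + 24*t^2 - 8*t + 1)
d^4M/dt^4 = -384/(32*t^5 - 80*t^4 + 80*t^3 - 40*t^2 + 10*t - 1)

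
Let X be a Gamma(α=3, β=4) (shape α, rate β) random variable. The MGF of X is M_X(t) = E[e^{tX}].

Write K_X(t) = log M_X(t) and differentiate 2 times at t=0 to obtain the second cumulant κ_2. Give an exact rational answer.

M_X(t) = 64/(4 - t)^3
K_X(t) = log M_X(t) = -3*log(4 - t) + 6*log(2)
dK/dt = -3/(t - 4)
d^2K/dt^2 = 3/(t^2 - 8*t + 16)

κ_2 = d^2K/dt^2 |_{t=0} = 3/16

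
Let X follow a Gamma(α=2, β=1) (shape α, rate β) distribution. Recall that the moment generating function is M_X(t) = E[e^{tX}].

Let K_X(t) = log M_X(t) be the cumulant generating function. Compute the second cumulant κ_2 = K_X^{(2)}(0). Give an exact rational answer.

M_X(t) = (1 - t)^(-2)
K_X(t) = log M_X(t) = -2*log(1 - t)
D^2[K](t) = 2/(t^2 - 2*t + 1)

κ_2 = D^2[K](0) = 2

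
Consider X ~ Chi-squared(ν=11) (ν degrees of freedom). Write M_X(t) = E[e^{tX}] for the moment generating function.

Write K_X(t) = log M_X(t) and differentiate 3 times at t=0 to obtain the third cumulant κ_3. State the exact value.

κ_3 = d^3K/dt^3 |_{t=0} = 88

M_X(t) = (1 - 2*t)^(-11/2)
K_X(t) = log M_X(t) = -11*log(1 - 2*t)/2
dK/dt = -11/(2*t - 1)
d^2K/dt^2 = 22/(4*t^2 - 4*t + 1)
d^3K/dt^3 = -88/(8*t^3 - 12*t^2 + 6*t - 1)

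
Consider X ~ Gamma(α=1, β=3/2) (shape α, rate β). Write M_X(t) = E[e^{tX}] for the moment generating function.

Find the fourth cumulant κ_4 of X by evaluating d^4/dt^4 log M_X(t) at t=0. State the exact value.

κ_4 = d^4K/dt^4 |_{t=0} = 32/27

M_X(t) = 3/(2*(3/2 - t))
K_X(t) = log M_X(t) = -log(3/2 - t) - log(2) + log(3)
dK/dt = -2/(2*t - 3)
d^2K/dt^2 = 4/(4*t^2 - 12*t + 9)
d^3K/dt^3 = -16/(8*t^3 - 36*t^2 + 54*t - 27)
d^4K/dt^4 = 96/(16*t^4 - 96*t^3 + 216*t^2 - 216*t + 81)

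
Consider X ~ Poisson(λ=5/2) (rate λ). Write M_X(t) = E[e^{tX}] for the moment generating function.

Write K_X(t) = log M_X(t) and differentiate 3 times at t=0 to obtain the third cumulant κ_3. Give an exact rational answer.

κ_3 = D^3[K](0) = 5/2

M_X(t) = e^(5*e^(t)/2 - 5/2)
K_X(t) = log M_X(t) = 5*e^(t)/2 - 5/2
D^3[K](t) = 5*e^(t)/2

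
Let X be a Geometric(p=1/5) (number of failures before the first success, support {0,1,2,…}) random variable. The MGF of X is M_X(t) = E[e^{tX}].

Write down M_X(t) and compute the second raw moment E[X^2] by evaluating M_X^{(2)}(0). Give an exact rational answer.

M_X(t) = 1/(5*(1 - 4*e^(t)/5))
dM/dt = 4*e^(t)/(16*e^(2*t) - 40*e^(t) + 25)
d^2M/dt^2 = (-16*e^(2*t) - 20*e^(t))/(64*e^(3*t) - 240*e^(2*t) + 300*e^(t) - 125)

E[X^2] = d^2M/dt^2 |_{t=0} = 36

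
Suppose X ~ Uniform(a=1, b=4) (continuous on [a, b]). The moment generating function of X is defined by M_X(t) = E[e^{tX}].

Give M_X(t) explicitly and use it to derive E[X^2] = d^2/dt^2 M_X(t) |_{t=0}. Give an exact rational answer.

E[X^2] = M^(2)(0) = 7

M_X(t) = (e^(4*t) - e^(t))/(3*t)
M^(2)(t) = (16*t^2*e^(4*t) - t^2*e^(t) - 8*t*e^(4*t) + 2*t*e^(t) + 2*e^(4*t) - 2*e^(t))/(3*t^3)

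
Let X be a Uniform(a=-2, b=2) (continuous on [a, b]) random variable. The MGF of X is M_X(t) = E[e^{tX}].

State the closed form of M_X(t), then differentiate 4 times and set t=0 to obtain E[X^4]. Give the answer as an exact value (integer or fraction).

E[X^4] = M′′′′(0) = 16/5

M_X(t) = (e^(2*t) - e^(-2*t))/(4*t)
M′(t) = (2*t*e^(4*t) + 2*t - e^(4*t) + 1)*e^(-2*t)/(4*t^2)
M′′(t) = (2*t^2*e^(4*t) - 2*t^2 - 2*t*e^(4*t) - 2*t + e^(4*t) - 1)*e^(-2*t)/(2*t^3)
M′′′(t) = (4*t^3*e^(4*t) + 4*t^3 - 6*t^2*e^(4*t) + 6*t^2 + 6*t*e^(4*t) + 6*t - 3*e^(4*t) + 3)*e^(-2*t)/(2*t^4)
M′′′′(t) = (4*t^4*e^(4*t) - 4*t^4 - 8*t^3*e^(4*t) - 8*t^3 + 12*t^2*e^(4*t) - 12*t^2 - 12*t*e^(4*t) - 12*t + 6*e^(4*t) - 6)*e^(-2*t)/t^5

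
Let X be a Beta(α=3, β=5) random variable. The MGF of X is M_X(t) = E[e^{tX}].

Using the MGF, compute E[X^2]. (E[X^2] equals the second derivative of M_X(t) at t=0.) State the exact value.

E[X^2] = M′′(0) = 1/6

M_X(t) = ₁F₁(3; 8; t)
M′(t) = 3*₁F₁(4; 9; t)/8
M′′(t) = ₁F₁(5; 10; t)/6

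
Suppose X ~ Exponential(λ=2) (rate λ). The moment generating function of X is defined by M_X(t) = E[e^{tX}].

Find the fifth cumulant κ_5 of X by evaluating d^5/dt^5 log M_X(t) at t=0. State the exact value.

κ_5 = d^5K/dt^5 |_{t=0} = 3/4

M_X(t) = 2/(2 - t)
K_X(t) = log M_X(t) = -log(2 - t) + log(2)
dK/dt = -1/(t - 2)
d^2K/dt^2 = 1/(t^2 - 4*t + 4)
d^3K/dt^3 = -2/(t^3 - 6*t^2 + 12*t - 8)
d^4K/dt^4 = 6/(t^4 - 8*t^3 + 24*t^2 - 32*t + 16)
d^5K/dt^5 = -24/(t^5 - 10*t^4 + 40*t^3 - 80*t^2 + 80*t - 32)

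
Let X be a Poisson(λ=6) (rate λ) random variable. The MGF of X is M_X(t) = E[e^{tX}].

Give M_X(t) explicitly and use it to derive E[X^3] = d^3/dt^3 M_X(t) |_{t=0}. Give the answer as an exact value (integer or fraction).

M_X(t) = e^(6*e^(t) - 6)
M^(3)(t) = (216*e^(3*t)*e^(6*e^(t)) + 108*e^(2*t)*e^(6*e^(t)) + 6*e^(t)*e^(6*e^(t)))*e^(-6)

E[X^3] = M^(3)(0) = 330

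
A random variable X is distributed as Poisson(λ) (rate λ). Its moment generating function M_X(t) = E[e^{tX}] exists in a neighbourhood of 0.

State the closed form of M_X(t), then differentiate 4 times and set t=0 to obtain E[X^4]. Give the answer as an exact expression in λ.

E[X^4] = d^4M/dt^4 |_{t=0} = λ*(λ^3 + 6*λ^2 + 7*λ + 1)

M_X(t) = e^(λ*(e^(t) - 1))
dM/dt = λ*e^(-λ)*e^(t)*e^(λ*e^(t))
d^2M/dt^2 = (λ^2*e^(2*t)*e^(λ*e^(t)) + λ*e^(t)*e^(λ*e^(t)))*e^(-λ)
d^3M/dt^3 = (λ^3*e^(3*t)*e^(λ*e^(t)) + 3*λ^2*e^(2*t)*e^(λ*e^(t)) + λ*e^(t)*e^(λ*e^(t)))*e^(-λ)
d^4M/dt^4 = (λ^4*e^(4*t)*e^(λ*e^(t)) + 6*λ^3*e^(3*t)*e^(λ*e^(t)) + 7*λ^2*e^(2*t)*e^(λ*e^(t)) + λ*e^(t)*e^(λ*e^(t)))*e^(-λ)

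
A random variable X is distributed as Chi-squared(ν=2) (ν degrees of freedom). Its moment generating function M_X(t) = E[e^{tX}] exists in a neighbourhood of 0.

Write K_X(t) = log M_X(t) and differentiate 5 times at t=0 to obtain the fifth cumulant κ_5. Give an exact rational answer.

M_X(t) = 1/(1 - 2*t)
K_X(t) = log M_X(t) = -log(1 - 2*t)
K′(t) = -2/(2*t - 1)
K′′(t) = 4/(4*t^2 - 4*t + 1)
K′′′(t) = -16/(8*t^3 - 12*t^2 + 6*t - 1)
K′′′′(t) = 96/(16*t^4 - 32*t^3 + 24*t^2 - 8*t + 1)
K′′′′′(t) = -768/(32*t^5 - 80*t^4 + 80*t^3 - 40*t^2 + 10*t - 1)

κ_5 = K′′′′′(0) = 768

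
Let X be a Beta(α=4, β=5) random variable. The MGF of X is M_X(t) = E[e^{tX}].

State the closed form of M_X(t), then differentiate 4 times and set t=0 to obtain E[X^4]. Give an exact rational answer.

E[X^4] = M′′′′(0) = 7/99

M_X(t) = ₁F₁(4; 9; t)
M′(t) = 4*₁F₁(5; 10; t)/9
M′′(t) = 2*₁F₁(6; 11; t)/9
M′′′(t) = 4*₁F₁(7; 12; t)/33
M′′′′(t) = 7*₁F₁(8; 13; t)/99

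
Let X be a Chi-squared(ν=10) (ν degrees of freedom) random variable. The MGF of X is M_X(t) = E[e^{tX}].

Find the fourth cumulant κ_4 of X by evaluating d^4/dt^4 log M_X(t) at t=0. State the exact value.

κ_4 = d^4K/dt^4 |_{t=0} = 480

M_X(t) = (1 - 2*t)^(-5)
K_X(t) = log M_X(t) = -5*log(1 - 2*t)
dK/dt = -10/(2*t - 1)
d^2K/dt^2 = 20/(4*t^2 - 4*t + 1)
d^3K/dt^3 = -80/(8*t^3 - 12*t^2 + 6*t - 1)
d^4K/dt^4 = 480/(16*t^4 - 32*t^3 + 24*t^2 - 8*t + 1)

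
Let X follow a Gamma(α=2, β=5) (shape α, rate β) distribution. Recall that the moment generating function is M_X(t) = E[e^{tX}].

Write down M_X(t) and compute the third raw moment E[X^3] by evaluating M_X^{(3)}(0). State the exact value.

M_X(t) = 25/(5 - t)^2
dM/dt = -50/(t^3 - 15*t^2 + 75*t - 125)
d^2M/dt^2 = 150/(t^4 - 20*t^3 + 150*t^2 - 500*t + 625)
d^3M/dt^3 = -600/(t^5 - 25*t^4 + 250*t^3 - 1250*t^2 + 3125*t - 3125)

E[X^3] = d^3M/dt^3 |_{t=0} = 24/125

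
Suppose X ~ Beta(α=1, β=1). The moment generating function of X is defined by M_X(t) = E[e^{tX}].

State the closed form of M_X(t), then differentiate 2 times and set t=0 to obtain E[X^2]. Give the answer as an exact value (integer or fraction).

E[X^2] = d^2M/dt^2 |_{t=0} = 1/3

M_X(t) = ₁F₁(1; 2; t)
dM/dt = ₁F₁(2; 3; t)/2
d^2M/dt^2 = ₁F₁(3; 4; t)/3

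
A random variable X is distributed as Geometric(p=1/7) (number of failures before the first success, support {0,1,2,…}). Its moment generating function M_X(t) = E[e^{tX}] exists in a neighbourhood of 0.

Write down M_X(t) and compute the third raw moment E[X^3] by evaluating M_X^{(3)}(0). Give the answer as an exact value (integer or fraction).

M_X(t) = 1/(7*(1 - 6*e^(t)/7))
M′(t) = 6*e^(t)/(36*e^(2*t) - 84*e^(t) + 49)
M′′(t) = (-36*e^(2*t) - 42*e^(t))/(216*e^(3*t) - 756*e^(2*t) + 882*e^(t) - 343)
M′′′(t) = (216*e^(3*t) + 1008*e^(2*t) + 294*e^(t))/(1296*e^(4*t) - 6048*e^(3*t) + 10584*e^(2*t) - 8232*e^(t) + 2401)

E[X^3] = M′′′(0) = 1518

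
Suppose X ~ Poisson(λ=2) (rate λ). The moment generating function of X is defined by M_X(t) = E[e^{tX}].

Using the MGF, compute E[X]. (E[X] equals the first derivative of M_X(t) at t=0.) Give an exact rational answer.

E[X] = M^(1)(0) = 2

M_X(t) = e^(2*e^(t) - 2)
M^(1)(t) = 2*e^(-2)*e^(t)*e^(2*e^(t))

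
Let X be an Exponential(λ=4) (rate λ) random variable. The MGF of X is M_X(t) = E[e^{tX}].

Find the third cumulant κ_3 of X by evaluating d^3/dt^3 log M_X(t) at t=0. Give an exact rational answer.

κ_3 = K′′′(0) = 1/32

M_X(t) = 4/(4 - t)
K_X(t) = log M_X(t) = -log(4 - t) + 2*log(2)
K′(t) = -1/(t - 4)
K′′(t) = 1/(t^2 - 8*t + 16)
K′′′(t) = -2/(t^3 - 12*t^2 + 48*t - 64)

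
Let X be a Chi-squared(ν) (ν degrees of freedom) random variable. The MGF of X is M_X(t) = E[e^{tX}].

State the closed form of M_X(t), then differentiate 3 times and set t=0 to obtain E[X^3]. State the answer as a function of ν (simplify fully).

E[X^3] = M′′′(0) = ν*(ν^2 + 6*ν + 8)

M_X(t) = (1 - 2*t)^(-ν/2)
M′(t) = -ν/(2*t*(1 - 2*t)^(ν/2) - (1 - 2*t)^(ν/2))
M′′(t) = (ν^2 + 2*ν)/(4*t^2*(1 - 2*t)^(ν/2) - 4*t*(1 - 2*t)^(ν/2) + (1 - 2*t)^(ν/2))
M′′′(t) = (-ν^3 - 6*ν^2 - 8*ν)/(8*t^3*(1 - 2*t)^(ν/2) - 12*t^2*(1 - 2*t)^(ν/2) + 6*t*(1 - 2*t)^(ν/2) - (1 - 2*t)^(ν/2))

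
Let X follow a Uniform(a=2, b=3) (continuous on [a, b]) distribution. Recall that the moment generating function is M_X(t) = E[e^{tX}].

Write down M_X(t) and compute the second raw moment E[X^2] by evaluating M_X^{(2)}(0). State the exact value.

E[X^2] = D^2[M](0) = 19/3

M_X(t) = (e^(3*t) - e^(2*t))/t
D^2[M](t) = (9*t^2*e^(3*t) - 4*t^2*e^(2*t) - 6*t*e^(3*t) + 4*t*e^(2*t) + 2*e^(3*t) - 2*e^(2*t))/t^3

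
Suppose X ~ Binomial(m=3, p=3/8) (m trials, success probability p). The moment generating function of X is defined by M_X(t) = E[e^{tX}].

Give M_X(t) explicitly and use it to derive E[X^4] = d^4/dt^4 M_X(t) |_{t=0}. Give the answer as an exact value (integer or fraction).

M_X(t) = (3*e^(t)/8 + 5/8)^3
M^(4)(t) = 2187*e^(3*t)/512 + 135*e^(2*t)/32 + 225*e^(t)/512

E[X^4] = M^(4)(0) = 1143/128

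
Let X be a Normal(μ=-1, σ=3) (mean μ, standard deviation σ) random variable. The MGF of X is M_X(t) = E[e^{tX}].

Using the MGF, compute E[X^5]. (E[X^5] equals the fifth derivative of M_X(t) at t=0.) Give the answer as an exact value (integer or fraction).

E[X^5] = M^(5)(0) = -1306

M_X(t) = e^(9*t^2/2 - t)
M^(5)(t) = (59049*t^5*e^(9*t^2/2) - 32805*t^4*e^(9*t^2/2) + 72900*t^3*e^(9*t^2/2) - 22680*t^2*e^(9*t^2/2) + 13410*t*e^(9*t^2/2) - 1306*e^(9*t^2/2))*e^(-t)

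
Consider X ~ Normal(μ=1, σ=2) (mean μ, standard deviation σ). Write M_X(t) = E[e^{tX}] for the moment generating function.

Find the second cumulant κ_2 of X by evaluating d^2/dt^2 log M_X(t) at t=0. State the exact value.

κ_2 = K′′(0) = 4

M_X(t) = e^(2*t^2 + t)
K_X(t) = log M_X(t) = 2*t^2 + t
K′(t) = 4*t + 1
K′′(t) = 4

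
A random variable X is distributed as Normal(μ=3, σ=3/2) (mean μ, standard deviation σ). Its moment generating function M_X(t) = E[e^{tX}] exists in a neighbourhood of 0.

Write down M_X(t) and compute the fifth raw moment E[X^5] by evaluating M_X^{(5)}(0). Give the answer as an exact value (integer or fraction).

M_X(t) = e^(9*t^2/8 + 3*t)
M′(t) = 9*t*e^(3*t)*e^(9*t^2/8)/4 + 3*e^(3*t)*e^(9*t^2/8)
M′′(t) = 81*t^2*e^(3*t)*e^(9*t^2/8)/16 + 27*t*e^(3*t)*e^(9*t^2/8)/2 + 45*e^(3*t)*e^(9*t^2/8)/4
M′′′(t) = 729*t^3*e^(3*t)*e^(9*t^2/8)/64 + 729*t^2*e^(3*t)*e^(9*t^2/8)/16 + 1215*t*e^(3*t)*e^(9*t^2/8)/16 + 189*e^(3*t)*e^(9*t^2/8)/4

E[X^5] = M′′′′′(0) = 17253/16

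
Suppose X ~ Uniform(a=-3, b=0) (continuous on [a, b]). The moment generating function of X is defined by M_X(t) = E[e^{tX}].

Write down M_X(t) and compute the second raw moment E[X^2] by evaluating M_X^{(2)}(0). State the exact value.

M_X(t) = (1 - e^(-3*t))/(3*t)
dM/dt = (3*t - e^(3*t) + 1)*e^(-3*t)/(3*t^2)
d^2M/dt^2 = (-9*t^2 - 6*t + 2*e^(3*t) - 2)*e^(-3*t)/(3*t^3)

E[X^2] = d^2M/dt^2 |_{t=0} = 3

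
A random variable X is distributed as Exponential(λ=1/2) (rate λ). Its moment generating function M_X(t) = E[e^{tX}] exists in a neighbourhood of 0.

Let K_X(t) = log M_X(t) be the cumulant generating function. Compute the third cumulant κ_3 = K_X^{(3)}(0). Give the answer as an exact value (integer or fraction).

M_X(t) = 1/(2*(1/2 - t))
K_X(t) = log M_X(t) = -log(1/2 - t) - log(2)
K′(t) = -2/(2*t - 1)
K′′(t) = 4/(4*t^2 - 4*t + 1)
K′′′(t) = -16/(8*t^3 - 12*t^2 + 6*t - 1)

κ_3 = K′′′(0) = 16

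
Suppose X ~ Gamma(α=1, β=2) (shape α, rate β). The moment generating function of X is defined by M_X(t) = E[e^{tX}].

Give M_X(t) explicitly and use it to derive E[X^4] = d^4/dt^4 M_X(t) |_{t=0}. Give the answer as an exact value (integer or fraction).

E[X^4] = d^4M/dt^4 |_{t=0} = 3/2

M_X(t) = 2/(2 - t)
dM/dt = 2/(t^2 - 4*t + 4)
d^2M/dt^2 = -4/(t^3 - 6*t^2 + 12*t - 8)
d^3M/dt^3 = 12/(t^4 - 8*t^3 + 24*t^2 - 32*t + 16)
d^4M/dt^4 = -48/(t^5 - 10*t^4 + 40*t^3 - 80*t^2 + 80*t - 32)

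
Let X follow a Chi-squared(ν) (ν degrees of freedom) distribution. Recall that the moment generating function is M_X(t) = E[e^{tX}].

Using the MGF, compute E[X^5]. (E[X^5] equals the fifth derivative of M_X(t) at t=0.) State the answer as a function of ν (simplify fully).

E[X^5] = d^5M/dt^5 |_{t=0} = ν*(ν^4 + 20*ν^3 + 140*ν^2 + 400*ν + 384)

M_X(t) = (1 - 2*t)^(-ν/2)
dM/dt = -ν/(2*t*(1 - 2*t)^(ν/2) - (1 - 2*t)^(ν/2))
d^2M/dt^2 = (ν^2 + 2*ν)/(4*t^2*(1 - 2*t)^(ν/2) - 4*t*(1 - 2*t)^(ν/2) + (1 - 2*t)^(ν/2))
d^3M/dt^3 = (-ν^3 - 6*ν^2 - 8*ν)/(8*t^3*(1 - 2*t)^(ν/2) - 12*t^2*(1 - 2*t)^(ν/2) + 6*t*(1 - 2*t)^(ν/2) - (1 - 2*t)^(ν/2))
d^4M/dt^4 = (ν^4 + 12*ν^3 + 44*ν^2 + 48*ν)/(16*t^4*(1 - 2*t)^(ν/2) - 32*t^3*(1 - 2*t)^(ν/2) + 24*t^2*(1 - 2*t)^(ν/2) - 8*t*(1 - 2*t)^(ν/2) + (1 - 2*t)^(ν/2))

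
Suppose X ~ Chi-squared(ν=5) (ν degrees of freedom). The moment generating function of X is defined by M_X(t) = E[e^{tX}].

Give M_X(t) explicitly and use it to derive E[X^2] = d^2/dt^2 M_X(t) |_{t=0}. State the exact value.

E[X^2] = M^(2)(0) = 35

M_X(t) = (1 - 2*t)^(-5/2)
M^(2)(t) = 35/(16*t^4*√(1 - 2*t) - 32*t^3*√(1 - 2*t) + 24*t^2*√(1 - 2*t) - 8*t*√(1 - 2*t) + √(1 - 2*t))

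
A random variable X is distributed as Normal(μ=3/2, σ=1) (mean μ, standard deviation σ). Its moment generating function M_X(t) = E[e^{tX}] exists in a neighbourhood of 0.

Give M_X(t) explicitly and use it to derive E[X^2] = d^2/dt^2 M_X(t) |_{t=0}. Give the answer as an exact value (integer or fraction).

M_X(t) = e^(t^2/2 + 3*t/2)
D^2[M](t) = t^2*e^(3*t/2)*e^(t^2/2) + 3*t*e^(3*t/2)*e^(t^2/2) + 13*e^(3*t/2)*e^(t^2/2)/4

E[X^2] = D^2[M](0) = 13/4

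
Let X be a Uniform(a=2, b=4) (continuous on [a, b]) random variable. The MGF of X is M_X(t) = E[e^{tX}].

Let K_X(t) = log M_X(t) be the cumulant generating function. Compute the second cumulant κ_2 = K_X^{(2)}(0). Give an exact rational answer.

κ_2 = K^(2)(0) = 1/3

M_X(t) = (e^(4*t) - e^(2*t))/(2*t)
K_X(t) = log M_X(t) = -log(t) + log(e^(4*t) - e^(2*t)) - log(2)
K^(2)(t) = (-4*t^2*e^(2*t) + e^(4*t) - 2*e^(2*t) + 1)/(t^2*e^(4*t) - 2*t^2*e^(2*t) + t^2)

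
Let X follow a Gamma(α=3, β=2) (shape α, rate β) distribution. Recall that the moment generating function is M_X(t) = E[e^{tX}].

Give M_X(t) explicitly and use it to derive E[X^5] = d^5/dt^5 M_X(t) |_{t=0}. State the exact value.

E[X^5] = d^5M/dt^5 |_{t=0} = 315/4

M_X(t) = 8/(2 - t)^3
dM/dt = 24/(t^4 - 8*t^3 + 24*t^2 - 32*t + 16)
d^2M/dt^2 = -96/(t^5 - 10*t^4 + 40*t^3 - 80*t^2 + 80*t - 32)
d^3M/dt^3 = 480/(t^6 - 12*t^5 + 60*t^4 - 160*t^3 + 240*t^2 - 192*t + 64)
d^4M/dt^4 = -2880/(t^7 - 14*t^6 + 84*t^5 - 280*t^4 + 560*t^3 - 672*t^2 + 448*t - 128)
d^5M/dt^5 = 20160/(t^8 - 16*t^7 + 112*t^6 - 448*t^5 + 1120*t^4 - 1792*t^3 + 1792*t^2 - 1024*t + 256)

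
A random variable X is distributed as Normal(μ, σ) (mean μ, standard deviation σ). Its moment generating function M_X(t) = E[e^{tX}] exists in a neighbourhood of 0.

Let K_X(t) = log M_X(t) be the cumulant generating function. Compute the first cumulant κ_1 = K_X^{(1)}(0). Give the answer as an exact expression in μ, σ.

M_X(t) = e^(μ*t + σ^2*t^2/2)
K_X(t) = log M_X(t) = μ*t + σ^2*t^2/2
D[K](t) = μ + σ^2*t

κ_1 = D[K](0) = μ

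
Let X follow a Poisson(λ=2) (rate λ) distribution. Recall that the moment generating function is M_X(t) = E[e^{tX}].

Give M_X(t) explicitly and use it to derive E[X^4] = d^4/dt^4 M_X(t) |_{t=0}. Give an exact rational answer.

M_X(t) = e^(2*e^(t) - 2)
D^4[M](t) = (16*e^(4*t)*e^(2*e^(t)) + 48*e^(3*t)*e^(2*e^(t)) + 28*e^(2*t)*e^(2*e^(t)) + 2*e^(t)*e^(2*e^(t)))*e^(-2)

E[X^4] = D^4[M](0) = 94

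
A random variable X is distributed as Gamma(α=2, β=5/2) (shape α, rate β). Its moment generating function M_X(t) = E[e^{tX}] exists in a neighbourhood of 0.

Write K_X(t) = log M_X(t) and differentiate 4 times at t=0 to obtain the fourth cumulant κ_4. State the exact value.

M_X(t) = 25/(4*(5/2 - t)^2)
K_X(t) = log M_X(t) = -2*log(5/2 - t) - 2*log(2) + 2*log(5)
dK/dt = -4/(2*t - 5)
d^2K/dt^2 = 8/(4*t^2 - 20*t + 25)
d^3K/dt^3 = -32/(8*t^3 - 60*t^2 + 150*t - 125)
d^4K/dt^4 = 192/(16*t^4 - 160*t^3 + 600*t^2 - 1000*t + 625)

κ_4 = d^4K/dt^4 |_{t=0} = 192/625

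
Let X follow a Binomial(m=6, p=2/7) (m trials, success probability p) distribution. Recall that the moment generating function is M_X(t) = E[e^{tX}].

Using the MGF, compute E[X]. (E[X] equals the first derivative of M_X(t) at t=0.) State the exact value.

M_X(t) = (2*e^(t)/7 + 5/7)^6
dM/dt = 384*e^(6*t)/117649 + 4800*e^(5*t)/117649 + 24000*e^(4*t)/117649 + 60000*e^(3*t)/117649 + 75000*e^(2*t)/117649 + 37500*e^(t)/117649

E[X] = dM/dt |_{t=0} = 12/7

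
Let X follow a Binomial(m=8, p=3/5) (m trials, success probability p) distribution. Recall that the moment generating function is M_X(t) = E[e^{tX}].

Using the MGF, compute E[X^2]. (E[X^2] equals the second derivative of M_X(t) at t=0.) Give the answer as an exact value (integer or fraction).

M_X(t) = (3*e^(t)/5 + 2/5)^8

E[X^2] = M′′(0) = 624/25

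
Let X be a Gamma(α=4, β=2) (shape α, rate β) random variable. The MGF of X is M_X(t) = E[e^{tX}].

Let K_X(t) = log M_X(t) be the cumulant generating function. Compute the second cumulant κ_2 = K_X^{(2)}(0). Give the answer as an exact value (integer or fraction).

κ_2 = d^2K/dt^2 |_{t=0} = 1

M_X(t) = 16/(2 - t)^4
K_X(t) = log M_X(t) = -4*log(2 - t) + 4*log(2)
dK/dt = -4/(t - 2)
d^2K/dt^2 = 4/(t^2 - 4*t + 4)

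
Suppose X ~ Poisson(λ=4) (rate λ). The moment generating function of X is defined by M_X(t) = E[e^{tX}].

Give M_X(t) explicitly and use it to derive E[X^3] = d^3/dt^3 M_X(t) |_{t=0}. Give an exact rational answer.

M_X(t) = e^(4*e^(t) - 4)
M′(t) = 4*e^(-4)*e^(t)*e^(4*e^(t))
M′′(t) = (16*e^(2*t)*e^(4*e^(t)) + 4*e^(t)*e^(4*e^(t)))*e^(-4)
M′′′(t) = (64*e^(3*t)*e^(4*e^(t)) + 48*e^(2*t)*e^(4*e^(t)) + 4*e^(t)*e^(4*e^(t)))*e^(-4)

E[X^3] = M′′′(0) = 116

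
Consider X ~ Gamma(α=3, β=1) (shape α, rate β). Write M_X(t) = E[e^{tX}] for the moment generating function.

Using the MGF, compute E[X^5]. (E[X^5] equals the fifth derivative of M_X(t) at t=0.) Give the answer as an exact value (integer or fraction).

E[X^5] = d^5M/dt^5 |_{t=0} = 2520

M_X(t) = (1 - t)^(-3)
dM/dt = 3/(t^4 - 4*t^3 + 6*t^2 - 4*t + 1)
d^2M/dt^2 = -12/(t^5 - 5*t^4 + 10*t^3 - 10*t^2 + 5*t - 1)
d^3M/dt^3 = 60/(t^6 - 6*t^5 + 15*t^4 - 20*t^3 + 15*t^2 - 6*t + 1)
d^4M/dt^4 = -360/(t^7 - 7*t^6 + 21*t^5 - 35*t^4 + 35*t^3 - 21*t^2 + 7*t - 1)
d^5M/dt^5 = 2520/(t^8 - 8*t^7 + 28*t^6 - 56*t^5 + 70*t^4 - 56*t^3 + 28*t^2 - 8*t + 1)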